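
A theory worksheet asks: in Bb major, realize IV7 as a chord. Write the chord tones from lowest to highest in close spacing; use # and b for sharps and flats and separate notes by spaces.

The numeral's case and figure indicate a major seventh chord. In Bb major its root, the subdominant, is Eb.
Stacking thirds from Eb gives Eb-G-Bb-D.

Eb G Bb D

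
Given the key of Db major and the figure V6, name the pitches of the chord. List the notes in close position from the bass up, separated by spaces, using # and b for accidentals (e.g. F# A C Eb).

The numeral's case and figure indicate a major triad. In Db major its root, the dominant, is Ab.
Stacking thirds from Ab gives Ab-C-Eb.
With the 6 figure the chord is in first inversion; from the bass C upward in close position it reads C-Eb-Ab.

C Eb Ab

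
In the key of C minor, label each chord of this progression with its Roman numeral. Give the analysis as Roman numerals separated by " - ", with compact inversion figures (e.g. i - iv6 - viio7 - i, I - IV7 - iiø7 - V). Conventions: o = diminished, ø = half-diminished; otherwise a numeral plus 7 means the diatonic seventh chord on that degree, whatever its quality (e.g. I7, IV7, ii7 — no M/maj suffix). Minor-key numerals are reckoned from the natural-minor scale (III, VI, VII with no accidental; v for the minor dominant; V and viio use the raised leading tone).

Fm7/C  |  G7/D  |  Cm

iv43 - V43 - i

Fm7/C has root F, degree 4 in C minor, so iv43.
G7/D has root G, degree 5 in C minor, so V43.
Cm: root C is the tonic; minor triad there is i.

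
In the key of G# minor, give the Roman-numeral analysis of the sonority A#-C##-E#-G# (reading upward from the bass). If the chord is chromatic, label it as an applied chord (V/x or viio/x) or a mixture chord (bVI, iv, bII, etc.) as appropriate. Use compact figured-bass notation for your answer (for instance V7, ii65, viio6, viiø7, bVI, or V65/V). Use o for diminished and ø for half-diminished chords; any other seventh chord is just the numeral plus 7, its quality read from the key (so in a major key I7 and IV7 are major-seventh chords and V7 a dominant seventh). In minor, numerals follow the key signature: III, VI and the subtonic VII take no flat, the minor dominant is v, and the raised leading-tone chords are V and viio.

V7/V

Stacked in thirds the chord is A#-C##-E#-G#: a dominant seventh chord on A#.
A# is not a diatonic chord root with this quality in G# minor, but it lies a perfect fifth above D# (V), so the chord functions as an applied dominant of V.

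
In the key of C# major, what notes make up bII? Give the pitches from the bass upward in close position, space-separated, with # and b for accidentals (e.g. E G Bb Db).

D F# A

bII is the Neapolitan chord — a major triad on the lowered second degree. In C# major that root is D.
So the chord is D-F#-A.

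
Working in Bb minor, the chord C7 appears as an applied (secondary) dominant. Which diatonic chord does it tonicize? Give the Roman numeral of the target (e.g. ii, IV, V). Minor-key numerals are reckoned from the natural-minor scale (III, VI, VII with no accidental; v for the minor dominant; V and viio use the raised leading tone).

V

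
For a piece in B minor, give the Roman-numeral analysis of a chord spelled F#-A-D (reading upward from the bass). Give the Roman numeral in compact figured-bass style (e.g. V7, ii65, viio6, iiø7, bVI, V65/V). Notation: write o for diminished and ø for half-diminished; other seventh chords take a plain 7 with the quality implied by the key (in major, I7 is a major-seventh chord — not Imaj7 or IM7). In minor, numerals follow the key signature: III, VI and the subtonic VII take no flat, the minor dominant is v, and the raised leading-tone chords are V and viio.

III6

Stacked in thirds the chord is D-F#-A: a major triad on D.
In B minor, D is the mediant; the diatonic major triad there is III.
With F# in the bass the chord is in first inversion, so the figured bass is 6.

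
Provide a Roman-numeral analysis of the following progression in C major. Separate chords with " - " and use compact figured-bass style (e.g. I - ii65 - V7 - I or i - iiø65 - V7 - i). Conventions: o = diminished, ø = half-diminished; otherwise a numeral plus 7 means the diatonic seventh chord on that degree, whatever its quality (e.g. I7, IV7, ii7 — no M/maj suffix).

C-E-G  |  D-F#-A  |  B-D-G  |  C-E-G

I - V/V - V6 - I

C-E-G: root C is the tonic; major triad there is I.
D-F#-A: a major triad on D, the applied dominant of V → V/V.
B-D-G: root G is the dominant; major triad there is V6.
C-E-G: major triad on C = scale degree 1 → I.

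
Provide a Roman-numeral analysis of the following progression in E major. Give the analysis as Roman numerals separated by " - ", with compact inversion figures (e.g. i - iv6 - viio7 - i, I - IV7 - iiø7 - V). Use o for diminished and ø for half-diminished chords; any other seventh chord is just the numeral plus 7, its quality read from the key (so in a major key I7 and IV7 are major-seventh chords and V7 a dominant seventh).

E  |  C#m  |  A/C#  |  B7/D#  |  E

E has root E, degree 1 in E major, so I.
C#m: root C# is the submediant; minor triad there is vi.
A/C#: major triad on A = scale degree 4 → IV6.
B7/D#: root B is the dominant; dominant seventh chord there is V65.
E: major triad on E = scale degree 1 → I.

I - vi - IV6 - V65 - I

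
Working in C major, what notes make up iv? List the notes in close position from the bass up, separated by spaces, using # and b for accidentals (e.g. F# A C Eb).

F Ab C

Scale degree 4 in C major is F; here the chord built on it is altered to a minor triad. iv is the minor subdominant, borrowed from the parallel minor.
So the chord is F-Ab-C.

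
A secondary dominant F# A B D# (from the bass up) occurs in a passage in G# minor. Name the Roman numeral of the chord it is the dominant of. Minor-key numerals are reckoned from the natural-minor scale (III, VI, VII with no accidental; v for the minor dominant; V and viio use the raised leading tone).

VI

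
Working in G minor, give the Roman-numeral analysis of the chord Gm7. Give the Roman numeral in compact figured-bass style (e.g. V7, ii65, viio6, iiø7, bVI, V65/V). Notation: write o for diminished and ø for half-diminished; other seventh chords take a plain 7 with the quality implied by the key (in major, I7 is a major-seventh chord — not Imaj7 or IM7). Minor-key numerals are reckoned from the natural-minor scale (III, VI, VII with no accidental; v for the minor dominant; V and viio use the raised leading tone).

Stacked in thirds the chord is G-Bb-D-F: a minor seventh chord on G.
In G minor, G is the tonic; the diatonic minor seventh chord there is i7.

i7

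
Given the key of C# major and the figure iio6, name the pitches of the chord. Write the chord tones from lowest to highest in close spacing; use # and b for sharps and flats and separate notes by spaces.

F# A D#

iio6 is the diminished supertonic triad, borrowed from the parallel minor. In C# major that root is D#.
So the chord is D#-F#-A, a diminished triad.
With the 6 figure the chord is in first inversion; from the bass F# upward in close position it reads F#-A-D#.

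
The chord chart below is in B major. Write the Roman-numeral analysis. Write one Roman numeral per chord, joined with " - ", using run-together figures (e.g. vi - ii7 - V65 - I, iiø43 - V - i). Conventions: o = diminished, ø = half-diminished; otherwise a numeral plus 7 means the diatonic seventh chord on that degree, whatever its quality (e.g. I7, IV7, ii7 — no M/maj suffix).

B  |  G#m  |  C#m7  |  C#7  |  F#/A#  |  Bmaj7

B has root B, degree 1 in B major, so I.
G#m: minor triad on G# = scale degree 6 → vi.
C#m7: root C# is the supertonic; minor seventh chord there is ii7.
C#7 is the secondary dominant of V (dominant seventh chord on C#): V7/V.
F#/A# has root F#, degree 5 in B major, so V6.
Bmaj7: major seventh chord on B = scale degree 1 → I7.

I - vi - ii7 - V7/V - V6 - I7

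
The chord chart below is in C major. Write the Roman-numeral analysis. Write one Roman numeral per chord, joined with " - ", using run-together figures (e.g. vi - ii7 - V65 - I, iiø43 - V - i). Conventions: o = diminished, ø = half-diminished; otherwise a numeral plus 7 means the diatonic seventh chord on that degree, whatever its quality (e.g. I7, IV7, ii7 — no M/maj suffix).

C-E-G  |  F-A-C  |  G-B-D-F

I - IV - V7

C-E-G: root C is the tonic; major triad there is I.
F-A-C: major triad on F = scale degree 4 → IV.
G-B-D-F: dominant seventh chord on G = scale degree 5 → V7.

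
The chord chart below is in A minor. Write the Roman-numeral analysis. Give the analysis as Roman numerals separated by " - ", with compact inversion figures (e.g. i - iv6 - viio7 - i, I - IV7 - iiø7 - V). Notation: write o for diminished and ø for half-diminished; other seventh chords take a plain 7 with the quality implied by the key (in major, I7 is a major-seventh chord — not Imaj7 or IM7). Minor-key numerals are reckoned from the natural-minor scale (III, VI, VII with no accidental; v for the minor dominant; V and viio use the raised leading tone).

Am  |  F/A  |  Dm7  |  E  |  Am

Am: minor triad on A = scale degree 1 → i.
F/A: root F is the submediant; major triad there is VI6.
Dm7 has root D, degree 4 in A minor, so iv7.
E: root E is the dominant; major triad there is V.
Am has root A, degree 1 in A minor, so i.

i - VI6 - iv7 - V - i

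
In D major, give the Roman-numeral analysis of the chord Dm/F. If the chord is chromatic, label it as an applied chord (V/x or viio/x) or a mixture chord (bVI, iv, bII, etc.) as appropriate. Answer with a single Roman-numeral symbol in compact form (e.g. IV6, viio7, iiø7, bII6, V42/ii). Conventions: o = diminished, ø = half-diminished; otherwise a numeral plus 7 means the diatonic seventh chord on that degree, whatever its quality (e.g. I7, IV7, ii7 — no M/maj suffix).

Stacked in thirds the chord is D-F-A: a minor triad on D.
D is the first degree of D major. This is the minor tonic, borrowed from the parallel minor.
With F in the bass the chord is in first inversion, so the figured bass is 6.

i6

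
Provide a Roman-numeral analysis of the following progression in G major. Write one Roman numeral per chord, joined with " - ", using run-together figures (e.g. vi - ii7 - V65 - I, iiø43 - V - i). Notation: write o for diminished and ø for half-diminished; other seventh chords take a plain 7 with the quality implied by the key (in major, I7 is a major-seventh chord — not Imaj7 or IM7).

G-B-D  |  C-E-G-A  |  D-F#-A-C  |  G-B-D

I - ii65 - V7 - I

G-B-D: root G is the tonic; major triad there is I.
C-E-G-A: minor seventh chord on A = scale degree 2 → ii65.
D-F#-A-C: dominant seventh chord on D = scale degree 5 → V7.
G-B-D has root G, degree 1 in G major, so I.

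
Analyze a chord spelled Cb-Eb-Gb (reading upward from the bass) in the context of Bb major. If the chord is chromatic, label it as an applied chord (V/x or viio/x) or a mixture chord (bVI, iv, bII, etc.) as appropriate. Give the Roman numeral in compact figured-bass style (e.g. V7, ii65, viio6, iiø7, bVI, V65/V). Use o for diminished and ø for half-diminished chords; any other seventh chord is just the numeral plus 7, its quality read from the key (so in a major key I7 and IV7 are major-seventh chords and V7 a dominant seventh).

bII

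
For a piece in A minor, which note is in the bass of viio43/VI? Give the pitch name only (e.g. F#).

Bb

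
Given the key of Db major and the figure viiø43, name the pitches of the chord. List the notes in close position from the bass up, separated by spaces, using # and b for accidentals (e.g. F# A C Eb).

The numeral's case and figure indicate a half-diminished seventh chord. In Db major its root, the leading tone, is C.
Stacking thirds from C gives C-Eb-Gb-Bb.
The figured bass 43 indicates second inversion, placing the fifth (Gb) in the bass: Gb-Bb-C-Eb.

Gb Bb C Eb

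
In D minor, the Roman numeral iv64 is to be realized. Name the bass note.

D

iv in D minor has root G; the chord is G-Bb-D.
The figure 64 means second inversion — the fifth is in the bass.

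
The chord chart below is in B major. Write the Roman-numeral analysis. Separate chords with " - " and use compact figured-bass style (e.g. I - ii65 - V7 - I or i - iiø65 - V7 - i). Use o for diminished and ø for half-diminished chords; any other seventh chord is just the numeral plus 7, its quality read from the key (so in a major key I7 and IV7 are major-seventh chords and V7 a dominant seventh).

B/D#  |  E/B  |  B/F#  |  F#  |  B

I6 - IV64 - I64 - V - I

B/D#: root B is the tonic; major triad there is I6.
E/B: root E is the subdominant; major triad there is IV64.
B/F#: root B is the tonic; major triad there is I64.
F#: root F# is the dominant; major triad there is V.
B has root B, degree 1 in B major, so I.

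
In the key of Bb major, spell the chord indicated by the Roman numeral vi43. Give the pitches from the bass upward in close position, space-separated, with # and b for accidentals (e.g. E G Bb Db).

In Bb major, the submediant is G, and the diatonic chord built there is a minor seventh chord.
Stacking thirds from G gives G-Bb-D-F.
With the 43 figure the chord is in second inversion; from the bass D upward in close position it reads D-F-G-Bb.

D F G Bb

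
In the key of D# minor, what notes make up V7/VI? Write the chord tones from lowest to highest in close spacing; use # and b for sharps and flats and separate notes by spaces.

F# A# C# E

The slash means an applied dominant: we want the dominant of VI. In D# minor, VI is B major, and its dominant is built on F#.
Building a dominant seventh chord on F# gives F#-A#-C#-E.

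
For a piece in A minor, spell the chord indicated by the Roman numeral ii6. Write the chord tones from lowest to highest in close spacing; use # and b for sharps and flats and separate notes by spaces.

D F# B

Scale degree 2 in A minor is B; here the chord built on it is altered to a minor triad. ii6 is the minor supertonic, borrowed from the parallel major (the Dorian ii).
So the chord is B-D-F#.
The figured bass 6 indicates first inversion, placing the third (D) in the bass: D-F#-B.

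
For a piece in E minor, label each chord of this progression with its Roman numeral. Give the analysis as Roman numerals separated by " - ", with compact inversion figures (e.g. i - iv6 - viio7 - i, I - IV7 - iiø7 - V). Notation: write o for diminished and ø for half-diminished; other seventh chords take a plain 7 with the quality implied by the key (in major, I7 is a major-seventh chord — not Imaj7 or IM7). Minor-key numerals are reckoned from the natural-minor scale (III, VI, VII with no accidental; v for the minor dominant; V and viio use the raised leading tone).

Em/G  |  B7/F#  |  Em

Em/G has root E, degree 1 in E minor, so i6.
B7/F#: root B is the dominant; dominant seventh chord there is V43.
Em: minor triad on E = scale degree 1 → i.

i6 - V43 - i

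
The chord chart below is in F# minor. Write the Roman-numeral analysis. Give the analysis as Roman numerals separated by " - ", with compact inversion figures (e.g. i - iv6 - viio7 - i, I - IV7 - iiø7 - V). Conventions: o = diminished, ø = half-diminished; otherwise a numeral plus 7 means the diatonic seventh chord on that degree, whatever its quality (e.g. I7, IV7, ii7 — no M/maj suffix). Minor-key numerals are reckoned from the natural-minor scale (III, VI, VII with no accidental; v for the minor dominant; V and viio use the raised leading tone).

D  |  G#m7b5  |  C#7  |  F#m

VI - iiø7 - V7 - i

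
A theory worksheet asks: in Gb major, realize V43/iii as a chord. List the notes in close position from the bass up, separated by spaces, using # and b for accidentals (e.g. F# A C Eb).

V43/iii is a secondary dominant — the dominant seventh of iii. iii in Gb major is Bb, so the applied chord's root is F, a perfect fifth above.
Building a dominant seventh chord on F gives F-A-C-Eb.
With the 43 figure the chord is in second inversion; from the bass C upward in close position it reads C-Eb-F-A.

C Eb F A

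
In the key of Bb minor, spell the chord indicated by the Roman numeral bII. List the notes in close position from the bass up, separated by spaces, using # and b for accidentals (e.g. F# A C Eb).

Cb Eb Gb

bII is the Neapolitan chord — a major triad on the lowered second degree. In Bb minor that root is Cb.
So the chord is Cb-Eb-Gb.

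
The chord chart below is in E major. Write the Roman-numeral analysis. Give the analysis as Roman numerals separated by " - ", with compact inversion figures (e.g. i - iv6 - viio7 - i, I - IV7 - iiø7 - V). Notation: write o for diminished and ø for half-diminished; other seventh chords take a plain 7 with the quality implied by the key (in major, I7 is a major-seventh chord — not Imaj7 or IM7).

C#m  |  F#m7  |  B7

vi - ii7 - V7

C#m: minor triad on C# = scale degree 6 → vi.
F#m7: minor seventh chord on F# = scale degree 2 → ii7.
B7 has root B, degree 5 in E major, so V7.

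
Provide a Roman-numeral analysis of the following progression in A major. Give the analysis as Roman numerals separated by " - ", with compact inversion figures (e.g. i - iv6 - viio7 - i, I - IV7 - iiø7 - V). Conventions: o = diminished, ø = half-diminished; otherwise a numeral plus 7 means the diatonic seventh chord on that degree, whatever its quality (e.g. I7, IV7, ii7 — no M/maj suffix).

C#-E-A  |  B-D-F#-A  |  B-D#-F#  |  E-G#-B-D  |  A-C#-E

I6 - ii7 - V/V - V7 - I

C#-E-A: root A is the tonic; major triad there is I6.
B-D-F#-A: minor seventh chord on B = scale degree 2 → ii7.
B-D#-F# is the secondary dominant of V (major triad on B): V/V.
E-G#-B-D: dominant seventh chord on E = scale degree 5 → V7.
A-C#-E: major triad on A = scale degree 1 → I.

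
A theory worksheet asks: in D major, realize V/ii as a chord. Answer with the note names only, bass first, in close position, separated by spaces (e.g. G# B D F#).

B D# F#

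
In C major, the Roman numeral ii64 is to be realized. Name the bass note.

A

ii in C major has root D; the chord is D-F-A.
The figure 64 means second inversion — the fifth is in the bass.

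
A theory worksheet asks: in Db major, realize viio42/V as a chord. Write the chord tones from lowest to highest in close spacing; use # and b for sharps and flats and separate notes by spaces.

Fb G Bb Db

The slash marks an applied leading-tone chord: viio of V. In Db major, V is Ab, so the leading tone to it is G, a half step below.
Building a fully diminished seventh chord on G gives G-Bb-Db-Fb.
With the 42 figure the chord is in third inversion; from the bass Fb upward in close position it reads Fb-G-Bb-Db.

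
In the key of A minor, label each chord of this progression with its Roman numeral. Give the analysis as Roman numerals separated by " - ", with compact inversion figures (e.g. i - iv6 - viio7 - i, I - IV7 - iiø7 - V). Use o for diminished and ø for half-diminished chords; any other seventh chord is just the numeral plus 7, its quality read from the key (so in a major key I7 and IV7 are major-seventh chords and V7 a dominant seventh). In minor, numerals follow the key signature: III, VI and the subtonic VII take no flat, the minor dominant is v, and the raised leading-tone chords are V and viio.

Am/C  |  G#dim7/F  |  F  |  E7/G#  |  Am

i6 - viio42 - VI - V65 - i

Am/C: minor triad on A = scale degree 1 → i6.
G#dim7/F: fully diminished seventh chord on G# = scale degree 7 → viio42.
F: root F is the submediant; major triad there is VI.
E7/G#: dominant seventh chord on E = scale degree 5 → V65.
Am: root A is the tonic; minor triad there is i.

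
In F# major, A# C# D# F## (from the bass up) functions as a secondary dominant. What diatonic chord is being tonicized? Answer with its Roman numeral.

The chord is a dominant seventh chord on D#.
A dominant resolves down a perfect fifth: D# → G#. In F# major, G# is scale degree 2, i.e. ii.

ii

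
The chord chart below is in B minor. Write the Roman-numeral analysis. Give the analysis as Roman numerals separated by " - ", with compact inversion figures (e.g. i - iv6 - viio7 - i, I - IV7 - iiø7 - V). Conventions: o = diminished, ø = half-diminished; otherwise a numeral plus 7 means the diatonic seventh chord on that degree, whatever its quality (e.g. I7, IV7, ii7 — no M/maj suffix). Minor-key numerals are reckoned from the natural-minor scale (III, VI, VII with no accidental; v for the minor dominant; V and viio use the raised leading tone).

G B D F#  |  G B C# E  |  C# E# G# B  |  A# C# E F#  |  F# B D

G-B-D-F# has root G, degree 6 in B minor, so VI7.
G-B-C#-E: half-diminished seventh chord on C# = scale degree 2 → iiø43.
C#-E#-G#-B: a dominant seventh chord on C#, the applied dominant of V → V7/V.
A#-C#-E-F#: root F# is the dominant; dominant seventh chord there is V65.
F#-B-D: minor triad on B = scale degree 1 → i64.

VI7 - iiø43 - V7/V - V65 - i64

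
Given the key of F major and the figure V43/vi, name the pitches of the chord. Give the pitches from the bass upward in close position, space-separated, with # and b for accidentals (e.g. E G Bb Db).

The slash means an applied dominant: we want the dominant of vi. In F major, vi is D minor, and its dominant is built on A.
Building a dominant seventh chord on A gives A-C#-E-G.
The figured bass 43 indicates second inversion, placing the fifth (E) in the bass: E-G-A-C#.

E G A C#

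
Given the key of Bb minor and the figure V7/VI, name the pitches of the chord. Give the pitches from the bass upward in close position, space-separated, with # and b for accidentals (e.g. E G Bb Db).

Db F Ab Cb

V7/VI is a secondary dominant — the dominant seventh of VI. VI in Bb minor is Gb, so the applied chord's root is Db, a perfect fifth above.
Building a dominant seventh chord on Db gives Db-F-Ab-Cb.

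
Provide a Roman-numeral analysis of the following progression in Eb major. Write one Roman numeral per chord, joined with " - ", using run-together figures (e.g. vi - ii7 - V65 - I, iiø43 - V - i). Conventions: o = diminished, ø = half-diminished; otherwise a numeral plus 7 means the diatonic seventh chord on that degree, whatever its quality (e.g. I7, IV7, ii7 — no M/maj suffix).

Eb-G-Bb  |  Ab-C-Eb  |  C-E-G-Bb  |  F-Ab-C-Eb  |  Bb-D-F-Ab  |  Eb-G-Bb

I - IV - V7/ii - ii7 - V7 - I

Eb-G-Bb: major triad on Eb = scale degree 1 → I.
Ab-C-Eb: major triad on Ab = scale degree 4 → IV.
C-E-G-Bb: chromatic; C is V of ii, so V7/ii.
F-Ab-C-Eb: minor seventh chord on F = scale degree 2 → ii7.
Bb-D-F-Ab: dominant seventh chord on Bb = scale degree 5 → V7.
Eb-G-Bb: major triad on Eb = scale degree 1 → I.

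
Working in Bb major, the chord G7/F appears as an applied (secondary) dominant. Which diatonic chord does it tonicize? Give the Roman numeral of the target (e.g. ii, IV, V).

ii

The chord is a dominant seventh chord on G.
A dominant resolves down a perfect fifth: G → C. In Bb major, C is scale degree 2, i.e. ii.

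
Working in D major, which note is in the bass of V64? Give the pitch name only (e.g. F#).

E

V in D major has root A; the chord is A-C#-E.
The figure 64 means second inversion — the fifth is in the bass.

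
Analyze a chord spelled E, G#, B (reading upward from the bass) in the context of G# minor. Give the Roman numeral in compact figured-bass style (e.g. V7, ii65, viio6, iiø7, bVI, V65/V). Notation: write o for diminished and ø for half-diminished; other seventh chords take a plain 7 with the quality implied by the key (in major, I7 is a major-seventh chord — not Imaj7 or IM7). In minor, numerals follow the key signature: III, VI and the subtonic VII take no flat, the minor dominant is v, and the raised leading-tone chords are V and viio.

The pitches E-G#-B form a major triad rooted on E.
In G# minor, E is the submediant; the diatonic major triad there is VI.

VI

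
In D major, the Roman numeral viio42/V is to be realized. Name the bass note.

The applied chord viio42/V is rooted on G#: G#-B-D-F.
The figure 42 means third inversion — the seventh is in the bass.

F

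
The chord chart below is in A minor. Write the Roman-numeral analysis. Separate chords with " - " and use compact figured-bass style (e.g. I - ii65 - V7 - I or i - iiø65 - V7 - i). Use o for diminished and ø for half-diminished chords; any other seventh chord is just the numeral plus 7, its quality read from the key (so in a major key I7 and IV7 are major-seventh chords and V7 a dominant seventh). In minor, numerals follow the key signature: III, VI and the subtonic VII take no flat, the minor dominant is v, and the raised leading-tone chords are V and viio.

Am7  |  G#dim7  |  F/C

i7 - viio7 - VI64

Am7 has root A, degree 1 in A minor, so i7.
G#dim7: fully diminished seventh chord on G# = scale degree 7 → viio7.
F/C: major triad on F = scale degree 6 → VI64.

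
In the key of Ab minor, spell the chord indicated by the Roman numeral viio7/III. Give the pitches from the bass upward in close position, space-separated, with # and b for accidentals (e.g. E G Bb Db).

Bb Db Fb Abb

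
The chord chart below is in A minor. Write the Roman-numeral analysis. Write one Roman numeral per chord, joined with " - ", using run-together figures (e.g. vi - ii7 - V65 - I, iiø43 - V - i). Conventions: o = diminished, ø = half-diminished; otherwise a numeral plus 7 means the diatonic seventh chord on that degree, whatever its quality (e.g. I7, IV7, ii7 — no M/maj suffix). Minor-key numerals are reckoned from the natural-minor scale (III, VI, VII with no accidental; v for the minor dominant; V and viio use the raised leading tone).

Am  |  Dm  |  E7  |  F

Am has root A, degree 1 in A minor, so i.
Dm has root D, degree 4 in A minor, so iv.
E7: dominant seventh chord on E = scale degree 5 → V7.
F: root F is the submediant; major triad there is VI.

i - iv - V7 - VI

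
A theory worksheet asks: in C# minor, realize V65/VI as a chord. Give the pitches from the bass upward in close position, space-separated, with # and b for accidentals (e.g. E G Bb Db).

G# B D E

The slash means an applied dominant: we want the dominant of VI. In C# minor, VI is A major, and its dominant is built on E.
Building a dominant seventh chord on E gives E-G#-B-D.
The figured bass 65 indicates first inversion, placing the third (G#) in the bass: G#-B-D-E.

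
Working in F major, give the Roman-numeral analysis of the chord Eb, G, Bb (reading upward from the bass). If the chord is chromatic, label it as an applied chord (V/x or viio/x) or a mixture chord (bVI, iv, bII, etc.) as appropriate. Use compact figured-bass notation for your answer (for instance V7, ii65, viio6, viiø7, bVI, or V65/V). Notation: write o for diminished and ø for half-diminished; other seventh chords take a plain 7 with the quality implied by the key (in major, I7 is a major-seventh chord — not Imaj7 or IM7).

bVII

Stacked in thirds the chord is Eb-G-Bb: a major triad on Eb.
Eb is the lowered seventh degree of F major (diatonic 7 would be E). This is a major triad on the lowered seventh degree (the subtonic), borrowed from the parallel minor.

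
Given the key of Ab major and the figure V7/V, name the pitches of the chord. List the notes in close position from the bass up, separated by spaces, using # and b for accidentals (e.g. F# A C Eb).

Bb D F Ab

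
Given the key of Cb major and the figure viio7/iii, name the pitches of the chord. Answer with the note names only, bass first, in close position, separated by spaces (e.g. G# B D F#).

viio7/iii is a secondary leading-tone chord. The target iii is Eb in Cb major; the applied chord is rooted a semitone below, on D.
Building a fully diminished seventh chord on D gives D-F-Ab-Cb.

D F Ab Cb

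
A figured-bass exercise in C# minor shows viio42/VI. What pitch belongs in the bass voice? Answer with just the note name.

The applied chord viio42/VI is rooted on G#: G#-B-D-F.
The figure 42 means third inversion — the seventh is in the bass.

F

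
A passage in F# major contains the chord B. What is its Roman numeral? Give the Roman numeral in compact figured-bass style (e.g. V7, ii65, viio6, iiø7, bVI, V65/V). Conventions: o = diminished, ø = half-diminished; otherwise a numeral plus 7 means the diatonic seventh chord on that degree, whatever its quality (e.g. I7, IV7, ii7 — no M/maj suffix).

Stacked in thirds the chord is B-D#-F#: a major triad on B.
B is scale degree 4 in F# major, and a major triad on that degree is written IV.

IV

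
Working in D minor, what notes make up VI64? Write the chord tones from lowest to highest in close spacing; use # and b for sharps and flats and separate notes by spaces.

F Bb D

The numeral's case and figure indicate a major triad. In D minor its root, the submediant, is Bb.
That chord is spelled Bb-D-F.
With the 64 figure the chord is in second inversion; from the bass F upward in close position it reads F-Bb-D.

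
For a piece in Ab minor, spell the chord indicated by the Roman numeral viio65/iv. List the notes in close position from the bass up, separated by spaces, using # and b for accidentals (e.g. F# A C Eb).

Eb Gb Bbb C

The slash marks an applied leading-tone chord: viio of iv. In Ab minor, iv is Db, so the leading tone to it is C, a half step below.
Building a fully diminished seventh chord on C gives C-Eb-Gb-Bbb.
The figured bass 65 indicates first inversion, placing the third (Eb) in the bass: Eb-Gb-Bbb-C.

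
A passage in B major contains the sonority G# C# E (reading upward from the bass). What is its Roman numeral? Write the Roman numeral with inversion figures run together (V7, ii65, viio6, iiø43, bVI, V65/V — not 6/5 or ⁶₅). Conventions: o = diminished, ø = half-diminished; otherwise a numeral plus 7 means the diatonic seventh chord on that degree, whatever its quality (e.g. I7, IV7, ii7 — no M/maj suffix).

Stacked in thirds the chord is C#-E-G#: a minor triad on C#.
C# is scale degree 2 in B major, and a minor triad on that degree is written ii.
With G# in the bass the chord is in second inversion, so the figured bass is 64.

ii64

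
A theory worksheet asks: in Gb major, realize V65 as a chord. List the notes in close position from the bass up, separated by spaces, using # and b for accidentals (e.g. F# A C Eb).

The numeral's case and figure indicate a dominant seventh chord. In Gb major its root, the fifth degree, is Db.
That chord is spelled Db-F-Ab-Cb.
With the 65 figure the chord is in first inversion; from the bass F upward in close position it reads F-Ab-Cb-Db.

F Ab Cb Db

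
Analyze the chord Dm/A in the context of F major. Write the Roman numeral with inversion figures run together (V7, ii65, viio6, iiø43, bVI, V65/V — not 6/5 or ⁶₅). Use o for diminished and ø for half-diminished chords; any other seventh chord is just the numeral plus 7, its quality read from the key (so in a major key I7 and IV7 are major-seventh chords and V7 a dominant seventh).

vi64

The pitches D-F-A form a minor triad rooted on D.
D is scale degree 6 in F major, and a minor triad on that degree is written vi.
With A in the bass the chord is in second inversion, so the figured bass is 64.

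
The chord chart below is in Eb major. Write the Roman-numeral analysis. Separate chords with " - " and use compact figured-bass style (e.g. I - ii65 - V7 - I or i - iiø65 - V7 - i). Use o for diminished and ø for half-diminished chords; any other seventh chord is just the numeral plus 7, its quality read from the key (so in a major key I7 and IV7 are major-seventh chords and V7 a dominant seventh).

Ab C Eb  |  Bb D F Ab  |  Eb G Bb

IV - V7 - I

Ab-C-Eb: root Ab is the subdominant; major triad there is IV.
Bb-D-F-Ab: dominant seventh chord on Bb = scale degree 5 → V7.
Eb-G-Bb: major triad on Eb = scale degree 1 → I.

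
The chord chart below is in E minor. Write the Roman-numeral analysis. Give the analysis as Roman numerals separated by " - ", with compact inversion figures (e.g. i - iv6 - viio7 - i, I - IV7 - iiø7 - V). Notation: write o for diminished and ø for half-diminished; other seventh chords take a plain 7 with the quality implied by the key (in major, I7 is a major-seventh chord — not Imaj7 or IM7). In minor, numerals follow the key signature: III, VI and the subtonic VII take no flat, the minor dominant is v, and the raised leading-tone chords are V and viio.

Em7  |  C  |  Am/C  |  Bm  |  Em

Em7: root E is the tonic; minor seventh chord there is i7.
C has root C, degree 6 in E minor, so VI.
Am/C: minor triad on A = scale degree 4 → iv6.
Bm: minor triad on B = scale degree 5 → v.
Em: minor triad on E = scale degree 1 → i.

i7 - VI - iv6 - v - i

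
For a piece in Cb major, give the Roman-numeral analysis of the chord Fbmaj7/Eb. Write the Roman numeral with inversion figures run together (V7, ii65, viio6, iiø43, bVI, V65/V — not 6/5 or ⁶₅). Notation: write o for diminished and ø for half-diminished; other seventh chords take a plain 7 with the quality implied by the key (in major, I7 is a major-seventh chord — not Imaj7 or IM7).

IV42

Stacked in thirds the chord is Fb-Ab-Cb-Eb: a major seventh chord on Fb.
Fb is scale degree 4 in Cb major, and a major seventh chord on that degree is written IV7.
With Eb in the bass the chord is in third inversion, so the figured bass is 42.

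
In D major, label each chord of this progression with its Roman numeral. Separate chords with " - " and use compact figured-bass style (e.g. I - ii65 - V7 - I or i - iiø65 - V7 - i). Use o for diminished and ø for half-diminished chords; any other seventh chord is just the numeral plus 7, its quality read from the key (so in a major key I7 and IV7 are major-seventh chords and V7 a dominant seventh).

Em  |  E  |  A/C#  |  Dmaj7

Em: minor triad on E = scale degree 2 → ii.
E: chromatic; E is V of V, so V/V.
A/C#: root A is the dominant; major triad there is V6.
Dmaj7 has root D, degree 1 in D major, so I7.

ii - V/V - V6 - I7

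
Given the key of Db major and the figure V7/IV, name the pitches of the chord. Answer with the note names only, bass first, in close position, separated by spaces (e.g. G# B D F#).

The slash means an applied dominant: we want the dominant of IV. In Db major, IV is Gb major, and its dominant is built on Db.
Building a dominant seventh chord on Db gives Db-F-Ab-Cb.

Db F Ab Cb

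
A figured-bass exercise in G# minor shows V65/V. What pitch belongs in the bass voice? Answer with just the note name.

C##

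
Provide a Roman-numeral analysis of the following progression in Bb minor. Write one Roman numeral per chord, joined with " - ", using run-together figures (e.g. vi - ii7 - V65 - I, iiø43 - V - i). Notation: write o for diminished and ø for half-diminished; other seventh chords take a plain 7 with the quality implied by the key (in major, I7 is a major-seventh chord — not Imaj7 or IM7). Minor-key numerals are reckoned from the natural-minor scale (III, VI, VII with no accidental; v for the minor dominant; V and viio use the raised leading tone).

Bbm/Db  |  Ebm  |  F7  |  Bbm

i6 - iv - V7 - i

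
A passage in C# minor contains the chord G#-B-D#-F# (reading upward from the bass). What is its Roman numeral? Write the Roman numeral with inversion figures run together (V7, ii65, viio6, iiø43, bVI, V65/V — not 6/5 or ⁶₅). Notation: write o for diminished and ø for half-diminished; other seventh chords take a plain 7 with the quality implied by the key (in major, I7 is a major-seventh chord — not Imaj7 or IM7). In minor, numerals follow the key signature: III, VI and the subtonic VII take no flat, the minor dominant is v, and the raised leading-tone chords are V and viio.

v7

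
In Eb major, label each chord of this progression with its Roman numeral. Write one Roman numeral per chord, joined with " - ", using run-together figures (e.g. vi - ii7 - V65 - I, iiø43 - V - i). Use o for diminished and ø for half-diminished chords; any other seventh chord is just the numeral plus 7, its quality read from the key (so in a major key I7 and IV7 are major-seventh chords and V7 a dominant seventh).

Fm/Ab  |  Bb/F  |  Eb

ii6 - V64 - I

Fm/Ab: root F is the supertonic; minor triad there is ii6.
Bb/F: major triad on Bb = scale degree 5 → V64.
Eb: root Eb is the tonic; major triad there is I.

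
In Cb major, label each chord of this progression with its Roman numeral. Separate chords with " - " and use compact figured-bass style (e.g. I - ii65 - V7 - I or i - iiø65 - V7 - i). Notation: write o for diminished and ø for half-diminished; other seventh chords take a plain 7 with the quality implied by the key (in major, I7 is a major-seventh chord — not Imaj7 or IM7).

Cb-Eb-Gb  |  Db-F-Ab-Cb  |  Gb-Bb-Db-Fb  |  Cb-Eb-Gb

Cb-Eb-Gb: root Cb is the tonic; major triad there is I.
Db-F-Ab-Cb: chromatic; Db is V of V, so V7/V.
Gb-Bb-Db-Fb: dominant seventh chord on Gb = scale degree 5 → V7.
Cb-Eb-Gb: major triad on Cb = scale degree 1 → I.

I - V7/V - V7 - I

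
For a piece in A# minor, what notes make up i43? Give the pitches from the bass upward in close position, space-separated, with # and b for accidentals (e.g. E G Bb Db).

E# G# A# C#

The numeral's case and figure indicate a minor seventh chord. In A# minor its root, the first degree, is A#.
That chord is spelled A#-C#-E#-G#.
The figured bass 43 indicates second inversion, placing the fifth (E#) in the bass: E#-G#-A#-C#.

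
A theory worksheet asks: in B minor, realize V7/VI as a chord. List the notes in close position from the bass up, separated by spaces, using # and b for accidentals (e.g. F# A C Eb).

D F# A C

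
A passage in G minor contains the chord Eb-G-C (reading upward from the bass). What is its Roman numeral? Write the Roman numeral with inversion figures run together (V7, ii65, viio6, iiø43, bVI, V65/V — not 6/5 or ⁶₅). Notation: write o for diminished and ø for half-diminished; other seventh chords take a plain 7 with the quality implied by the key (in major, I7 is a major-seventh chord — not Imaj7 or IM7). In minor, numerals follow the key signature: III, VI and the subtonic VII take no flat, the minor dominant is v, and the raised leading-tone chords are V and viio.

The pitches C-Eb-G form a minor triad rooted on C.
C is scale degree 4 in G minor, and a minor triad on that degree is written iv.
With Eb in the bass the chord is in first inversion, so the figured bass is 6.

iv6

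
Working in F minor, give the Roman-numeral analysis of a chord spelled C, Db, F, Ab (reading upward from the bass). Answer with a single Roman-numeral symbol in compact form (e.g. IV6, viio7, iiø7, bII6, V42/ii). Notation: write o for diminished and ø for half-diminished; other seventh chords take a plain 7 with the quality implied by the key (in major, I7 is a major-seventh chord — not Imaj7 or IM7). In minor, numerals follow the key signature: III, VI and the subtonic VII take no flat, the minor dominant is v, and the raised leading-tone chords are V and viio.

The pitches Db-F-Ab-C form a major seventh chord rooted on Db.
Db is scale degree 6 in F minor, and a major seventh chord on that degree is written VI7.
With C in the bass the chord is in third inversion, so the figured bass is 42.

VI42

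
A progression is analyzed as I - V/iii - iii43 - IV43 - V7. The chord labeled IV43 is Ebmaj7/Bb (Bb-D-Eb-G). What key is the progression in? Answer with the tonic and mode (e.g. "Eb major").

Bb major

The chord Ebmaj7/Bb is a major seventh chord rooted on Eb; its label is IV43.
If Eb is scale degree 4 and the mode makes that degree carry a major seventh chord, the tonic is Bb and the mode is major.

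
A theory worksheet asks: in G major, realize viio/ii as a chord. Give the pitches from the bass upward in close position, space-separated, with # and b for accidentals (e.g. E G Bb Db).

The slash marks an applied leading-tone chord: viio of ii. In G major, ii is A, so the leading tone to it is G#, a half step below.
Building a diminished triad on G# gives G#-B-D.

G# B D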